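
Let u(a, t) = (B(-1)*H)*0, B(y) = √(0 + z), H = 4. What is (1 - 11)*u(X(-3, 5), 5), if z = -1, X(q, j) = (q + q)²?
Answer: 0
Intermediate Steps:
X(q, j) = 4*q² (X(q, j) = (2*q)² = 4*q²)
B(y) = I (B(y) = √(0 - 1) = √(-1) = I)
u(a, t) = 0 (u(a, t) = (I*4)*0 = (4*I)*0 = 0)
(1 - 11)*u(X(-3, 5), 5) = (1 - 11)*0 = -10*0 = 0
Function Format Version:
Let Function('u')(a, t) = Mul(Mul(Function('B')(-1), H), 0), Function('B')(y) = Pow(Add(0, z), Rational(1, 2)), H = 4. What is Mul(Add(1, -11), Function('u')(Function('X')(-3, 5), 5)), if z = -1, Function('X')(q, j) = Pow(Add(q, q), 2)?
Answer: 0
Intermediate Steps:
Function('X')(q, j) = Mul(4, Pow(q, 2)) (Function('X')(q, j) = Pow(Mul(2, q), 2) = Mul(4, Pow(q, 2)))
Function('B')(y) = I (Function('B')(y) = Pow(Add(0, -1), Rational(1, 2)) = Pow(-1, Rational(1, 2)) = I)
Function('u')(a, t) = 0 (Function('u')(a, t) = Mul(Mul(I, 4), 0) = Mul(Mul(4, I), 0) = 0)
Mul(Add(1, -11), Function('u')(Function('X')(-3, 5), 5)) = Mul(Add(1, -11), 0) = Mul(-10, 0) = 0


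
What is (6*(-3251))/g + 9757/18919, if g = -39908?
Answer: 379208185/377509726 ≈ 1.0045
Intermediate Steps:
(6*(-3251))/g + 9757/18919 = (6*(-3251))/(-39908) + 9757/18919 = -19506*(-1/39908) + 9757*(1/18919) = 9753/19954 + 9757/18919 = 379208185/377509726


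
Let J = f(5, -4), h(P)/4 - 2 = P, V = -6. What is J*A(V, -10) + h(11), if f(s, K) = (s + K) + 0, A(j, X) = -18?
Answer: 34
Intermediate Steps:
h(P) = 8 + 4*P
f(s, K) = K + s (f(s, K) = (K + s) + 0 = K + s)
J = 1 (J = -4 + 5 = 1)
J*A(V, -10) + h(11) = 1*(-18) + (8 + 4*11) = -18 + (8 + 44) = -18 + 52 = 34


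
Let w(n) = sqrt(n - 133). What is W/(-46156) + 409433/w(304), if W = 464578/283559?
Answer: -232289/6543974602 + 409433*sqrt(19)/57 ≈ 31310.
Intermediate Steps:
W = 464578/283559 (W = 464578*(1/283559) = 464578/283559 ≈ 1.6384)
w(n) = sqrt(-133 + n)
W/(-46156) + 409433/w(304) = (464578/283559)/(-46156) + 409433/(sqrt(-133 + 304)) = (464578/283559)*(-1/46156) + 409433/(sqrt(171)) = -232289/6543974602 + 409433/((3*sqrt(19))) = -232289/6543974602 + 409433*(sqrt(19)/57) = -232289/6543974602 + 409433*sqrt(19)/57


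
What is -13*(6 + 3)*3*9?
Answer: -3159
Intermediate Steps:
-13*(6 + 3)*3*9 = -117*3*9 = -13*27*9 = -351*9 = -3159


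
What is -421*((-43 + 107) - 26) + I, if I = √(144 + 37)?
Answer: -15998 + √181 ≈ -15985.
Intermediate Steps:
I = √181 ≈ 13.454
-421*((-43 + 107) - 26) + I = -421*((-43 + 107) - 26) + √181 = -421*(64 - 26) + √181 = -421*38 + √181 = -15998 + √181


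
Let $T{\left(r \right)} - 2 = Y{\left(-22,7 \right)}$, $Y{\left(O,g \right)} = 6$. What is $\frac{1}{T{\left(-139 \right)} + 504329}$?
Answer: $\frac{1}{504337} \approx 1.9828 \cdot 10^{-6}$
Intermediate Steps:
$T{\left(r \right)} = 8$ ($T{\left(r \right)} = 2 + 6 = 8$)
$\frac{1}{T{\left(-139 \right)} + 504329} = \frac{1}{8 + 504329} = \frac{1}{504337}$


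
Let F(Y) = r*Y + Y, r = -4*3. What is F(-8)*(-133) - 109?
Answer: -11813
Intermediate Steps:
r = -12
F(Y) = -11*Y (F(Y) = -12*Y + Y = -11*Y)
F(-8)*(-133) - 109 = -11*(-8)*(-133) - 109 = 88*(-133) - 109 = -11704 - 109 = -11813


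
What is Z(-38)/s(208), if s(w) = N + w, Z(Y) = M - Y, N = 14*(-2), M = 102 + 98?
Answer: 119/90 ≈ 1.3222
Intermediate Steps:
M = 200
N = -28
Z(Y) = 200 - Y
s(w) = -28 + w
Z(-38)/s(208) = (200 - 1*(-38))/(-28 + 208) = (200 + 38)/180 = 238*(1/180) = 119/90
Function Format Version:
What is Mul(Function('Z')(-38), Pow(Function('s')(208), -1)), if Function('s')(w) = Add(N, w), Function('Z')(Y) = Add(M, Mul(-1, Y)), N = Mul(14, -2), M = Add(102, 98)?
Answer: Rational(119, 90) ≈ 1.3222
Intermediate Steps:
M = 200
N = -28
Function('Z')(Y) = Add(200, Mul(-1, Y))
Function('s')(w) = Add(-28, w)
Mul(Function('Z')(-38), Pow(Function('s')(208), -1)) = Mul(Add(200, Mul(-1, -38)), Pow(Add(-28, 208), -1)) = Mul(Add(200, 38), Pow(180, -1)) = Mul(238, Rational(1, 180)) = Rational(119, 90)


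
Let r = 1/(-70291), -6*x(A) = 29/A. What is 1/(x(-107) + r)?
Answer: 45126822/2037797 ≈ 22.145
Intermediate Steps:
x(A) = -29/(6*A)
r = -1/70291 ≈ -1.4227e-5
1/(x(-107) + r) = 1/(-29/6/(-107) - 1/70291) = 1/(-29/6*(-1/107) - 1/70291) = 1/(29/642 - 1/70291) = 1/(2037797/45126822) = 45126822/2037797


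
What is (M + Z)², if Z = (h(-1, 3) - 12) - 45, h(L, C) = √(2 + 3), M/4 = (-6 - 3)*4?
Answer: (201 - √5)² ≈ 39507.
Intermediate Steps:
M = -144 (M = 4*((-6 - 3)*4) = 4*(-9*4) = 4*(-36) = -144)
h(L, C) = √5
Z = -57 + √5 (Z = (√5 - 12) - 45 = (-12 + √5) - 45 = -57 + √5 ≈ -54.764)
(M + Z)² = (-144 + (-57 + √5))² = (-201 + √5)²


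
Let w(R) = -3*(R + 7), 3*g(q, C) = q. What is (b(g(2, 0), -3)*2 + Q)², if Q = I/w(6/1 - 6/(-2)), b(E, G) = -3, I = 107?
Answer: 156025/2304 ≈ 67.719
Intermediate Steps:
g(q, C) = q/3
w(R) = -21 - 3*R (w(R) = -3*(7 + R) = -21 - 3*R)
Q = -107/48 (Q = 107/(-21 - 3*(6/1 - 6/(-2))) = 107/(-21 - 3*(6*1 - 6*(-½))) = 107/(-21 - 3*(6 + 3)) = 107/(-21 - 3*9) = 107/(-21 - 27) = 107/(-48) = 107*(-1/48) = -107/48 ≈ -2.2292)
(b(g(2, 0), -3)*2 + Q)² = (-3*2 - 107/48)² = (-6 - 107/48)² = (-395/48)² = 156025/2304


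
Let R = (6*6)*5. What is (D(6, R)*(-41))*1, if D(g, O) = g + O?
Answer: -7626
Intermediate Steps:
R = 180 (R = 36*5 = 180)
D(g, O) = O + g
(D(6, R)*(-41))*1 = ((180 + 6)*(-41))*1 = (186*(-41))*1 = -7626*1 = -7626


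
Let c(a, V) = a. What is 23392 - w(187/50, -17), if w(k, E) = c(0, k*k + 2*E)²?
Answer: 23392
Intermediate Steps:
w(k, E) = 0 (w(k, E) = 0² = 0)
23392 - w(187/50, -17) = 23392 - 1*0 = 23392 + 0 = 23392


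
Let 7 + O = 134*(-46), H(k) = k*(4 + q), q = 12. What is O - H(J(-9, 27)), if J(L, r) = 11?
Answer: -6347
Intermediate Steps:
H(k) = 16*k (H(k) = k*(4 + 12) = k*16 = 16*k)
O = -6171 (O = -7 + 134*(-46) = -7 - 6164 = -6171)
O - H(J(-9, 27)) = -6171 - 16*11 = -6171 - 1*176 = -6171 - 176 = -6347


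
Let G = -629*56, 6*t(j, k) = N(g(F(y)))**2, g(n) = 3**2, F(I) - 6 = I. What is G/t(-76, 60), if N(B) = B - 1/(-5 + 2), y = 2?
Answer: -16983/7 ≈ -2426.1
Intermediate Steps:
F(I) = 6 + I
g(n) = 9
N(B) = 1/3 + B (N(B) = B - 1/(-3) = B - 1*(-1/3) = B + 1/3 = 1/3 + B)
t(j, k) = 392/27 (t(j, k) = (1/3 + 9)**2/6 = (28/3)**2/6 = (1/6)*(784/9) = 392/27)
G = -35224
G/t(-76, 60) = -35224/392/27 = -35224*27/392 = -16983/7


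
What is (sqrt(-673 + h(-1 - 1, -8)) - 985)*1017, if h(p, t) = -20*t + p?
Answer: -1001745 + 1017*I*sqrt(515) ≈ -1.0017e+6 + 23079.0*I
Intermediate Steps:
h(p, t) = p - 20*t
(sqrt(-673 + h(-1 - 1, -8)) - 985)*1017 = (sqrt(-673 + ((-1 - 1) - 20*(-8))) - 985)*1017 = (sqrt(-673 + (-2 + 160)) - 985)*1017 = (sqrt(-673 + 158) - 985)*1017 = (sqrt(-515) - 985)*1017 = (I*sqrt(515) - 985)*1017 = (-985 + I*sqrt(515))*1017 = -1001745 + 1017*I*sqrt(515)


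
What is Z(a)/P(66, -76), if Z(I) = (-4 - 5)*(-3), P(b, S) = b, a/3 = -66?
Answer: 9/22 ≈ 0.40909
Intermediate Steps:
a = -198 (a = 3*(-66) = -198)
Z(I) = 27 (Z(I) = -9*(-3) = 27)
Z(a)/P(66, -76) = 27/66 = 27*(1/66) = 9/22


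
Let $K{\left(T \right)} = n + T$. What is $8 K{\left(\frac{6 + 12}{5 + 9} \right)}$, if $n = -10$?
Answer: $- \frac{488}{7} \approx -69.714$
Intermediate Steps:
$K{\left(T \right)} = -10 + T$
$8 K{\left(\frac{6 + 12}{5 + 9} \right)} = 8 \left(-10 + \frac{6 + 12}{5 + 9}\right) = 8 \left(-10 + \frac{18}{14}\right) = 8 \left(-10 + 18 \cdot \frac{1}{14}\right) = 8 \left(-10 + \frac{9}{7}\right) = 8 \left(- \frac{61}{7}\right) = - \frac{488}{7}$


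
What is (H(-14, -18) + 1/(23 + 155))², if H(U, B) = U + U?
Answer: 24830289/31684 ≈ 783.69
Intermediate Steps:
H(U, B) = 2*U
(H(-14, -18) + 1/(23 + 155))² = (2*(-14) + 1/(23 + 155))² = (-28 + 1/178)² = (-4983/178)² = 24830289/31684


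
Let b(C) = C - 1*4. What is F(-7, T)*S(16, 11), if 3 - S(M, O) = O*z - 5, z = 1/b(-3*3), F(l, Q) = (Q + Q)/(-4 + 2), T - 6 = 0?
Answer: -690/13 ≈ -53.077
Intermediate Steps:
T = 6 (T = 6 + 0 = 6)
b(C) = -4 + C (b(C) = C - 4 = -4 + C)
F(l, Q) = -Q (F(l, Q) = (2*Q)/(-2) = (2*Q)*(-½) = -Q)
z = -1/13 (z = 1/(-4 - 3*3) = 1/(-4 - 9) = 1/(-13) = -1/13 ≈ -0.076923)
S(M, O) = 8 + O/13 (S(M, O) = 3 - (O*(-1/13) - 5) = 3 - (-O/13 - 5) = 3 - (-5 - O/13) = 3 + (5 + O/13) = 8 + O/13)
F(-7, T)*S(16, 11) = (-1*6)*(8 + (1/13)*11) = -6*(8 + 11/13) = -6*115/13 = -690/13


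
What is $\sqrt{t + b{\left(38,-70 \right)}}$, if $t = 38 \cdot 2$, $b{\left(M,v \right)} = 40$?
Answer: $2 \sqrt{29} \approx 10.77$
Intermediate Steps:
$t = 76$
$\sqrt{t + b{\left(38,-70 \right)}} = \sqrt{76 + 40} = \sqrt{116} = 2 \sqrt{29}$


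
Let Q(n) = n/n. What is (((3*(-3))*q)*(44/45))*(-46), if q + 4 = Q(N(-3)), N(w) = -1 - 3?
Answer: -6072/5 ≈ -1214.4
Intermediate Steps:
N(w) = -4
Q(n) = 1
q = -3 (q = -4 + 1 = -3)
(((3*(-3))*q)*(44/45))*(-46) = (((3*(-3))*(-3))*(44/45))*(-46) = ((-9*(-3))*(44*(1/45)))*(-46) = (27*(44/45))*(-46) = (132/5)*(-46) = -6072/5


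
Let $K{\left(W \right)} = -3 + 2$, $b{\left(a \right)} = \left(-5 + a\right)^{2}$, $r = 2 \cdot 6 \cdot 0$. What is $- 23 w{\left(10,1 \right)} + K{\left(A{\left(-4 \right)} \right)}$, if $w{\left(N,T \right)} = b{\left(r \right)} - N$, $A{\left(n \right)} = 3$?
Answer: $-346$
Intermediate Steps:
$r = 0$ ($r = 12 \cdot 0 = 0$)
$w{\left(N,T \right)} = 25 - N$ ($w{\left(N,T \right)} = \left(-5 + 0\right)^{2} - N = \left(-5\right)^{2} - N = 25 - N$)
$K{\left(W \right)} = -1$
$- 23 w{\left(10,1 \right)} + K{\left(A{\left(-4 \right)} \right)} = - 23 \left(25 - 10\right) - 1 = \left(-23\right) 15 - 1 = -345 - 1 = -346$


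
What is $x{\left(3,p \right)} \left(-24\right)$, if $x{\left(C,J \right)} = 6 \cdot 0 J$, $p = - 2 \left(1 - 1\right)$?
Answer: $0$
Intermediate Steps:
$p = 0$ ($p = \left(-2\right) 0 = 0$)
$x{\left(C,J \right)} = 0$ ($x{\left(C,J \right)} = 0 J = 0$)
$x{\left(3,p \right)} \left(-24\right) = 0 \left(-24\right) = 0$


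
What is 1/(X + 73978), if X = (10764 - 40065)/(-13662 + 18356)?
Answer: 4694/347223431 ≈ 1.3519e-5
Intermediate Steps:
X = -29301/4694 ≈ -6.2422
1/(X + 73978) = 1/(-29301/4694 + 73978) = 1/(347223431/4694) = 4694/347223431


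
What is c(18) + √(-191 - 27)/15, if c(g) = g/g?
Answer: 1 + I*√218/15 ≈ 1.0 + 0.98432*I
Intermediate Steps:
c(g) = 1
c(18) + √(-191 - 27)/15 = 1 + √(-191 - 27)/15 = 1 + √(-218)*(1/15) = 1 + (I*√218)*(1/15) = 1 + I*√218/15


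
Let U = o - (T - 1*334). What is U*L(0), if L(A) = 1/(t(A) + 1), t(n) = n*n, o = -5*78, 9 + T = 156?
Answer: -203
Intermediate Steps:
T = 147 (T = -9 + 156 = 147)
o = -390
t(n) = n²
L(A) = 1/(1 + A²) (L(A) = 1/(A² + 1) = 1/(1 + A²))
U = -203 (U = -390 - (147 - 1*334) = -390 - (147 - 334) = -390 - 1*(-187) = -390 + 187 = -203)
U*L(0) = -203/(1 + 0²) = -203/(1 + 0) = -203/1 = -203*1 = -203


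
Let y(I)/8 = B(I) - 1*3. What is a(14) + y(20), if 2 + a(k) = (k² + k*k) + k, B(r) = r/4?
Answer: 420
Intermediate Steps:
B(r) = r/4 (B(r) = r*(¼) = r/4)
y(I) = -24 + 2*I (y(I) = 8*(I/4 - 1*3) = 8*(I/4 - 3) = 8*(-3 + I/4) = -24 + 2*I)
a(k) = -2 + k + 2*k² (a(k) = -2 + ((k² + k*k) + k) = -2 + ((k² + k²) + k) = -2 + (2*k² + k) = -2 + (k + 2*k²) = -2 + k + 2*k²)
a(14) + y(20) = (-2 + 14 + 2*14²) + (-24 + 2*20) = (-2 + 14 + 2*196) + (-24 + 40) = (-2 + 14 + 392) + 16 = 404 + 16 = 420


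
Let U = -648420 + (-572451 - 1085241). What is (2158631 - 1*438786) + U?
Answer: -586267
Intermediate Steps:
U = -2306112 (U = -648420 - 1657692 = -2306112)
(2158631 - 1*438786) + U = (2158631 - 1*438786) - 2306112 = (2158631 - 438786) - 2306112 = 1719845 - 2306112 = -586267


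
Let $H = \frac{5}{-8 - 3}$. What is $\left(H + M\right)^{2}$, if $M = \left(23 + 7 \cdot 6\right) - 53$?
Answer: $\frac{16129}{121} \approx 133.3$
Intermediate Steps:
$H = - \frac{5}{11}$ ($H = \frac{5}{-11} = 5 \left(- \frac{1}{11}\right) = - \frac{5}{11} \approx -0.45455$)
$M = 12$ ($M = \left(23 + 42\right) - 53 = 65 - 53 = 12$)
$\left(H + M\right)^{2} = \left(- \frac{5}{11} + 12\right)^{2} = \left(\frac{127}{11}\right)^{2} = \frac{16129}{121}$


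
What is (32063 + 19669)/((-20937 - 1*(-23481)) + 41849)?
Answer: 51732/44393 ≈ 1.1653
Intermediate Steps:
(32063 + 19669)/((-20937 - 1*(-23481)) + 41849) = 51732/((-20937 + 23481) + 41849) = 51732/(2544 + 41849) = 51732/44393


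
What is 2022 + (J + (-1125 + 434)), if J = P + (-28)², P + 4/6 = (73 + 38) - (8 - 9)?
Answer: 6679/3 ≈ 2226.3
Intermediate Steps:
P = 334/3 (P = -⅔ + ((73 + 38) - (8 - 9)) = -⅔ + (111 - 1*(-1)) = -⅔ + (111 + 1) = -⅔ + 112 = 334/3 ≈ 111.33)
J = 2686/3 (J = 334/3 + (-28)² = 334/3 + 784 = 2686/3 ≈ 895.33)
2022 + (J + (-1125 + 434)) = 2022 + (2686/3 + (-1125 + 434)) = 2022 + (2686/3 - 691) = 2022 + 613/3 = 6679/3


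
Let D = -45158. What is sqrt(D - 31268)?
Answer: I*sqrt(76426) ≈ 276.45*I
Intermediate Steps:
sqrt(D - 31268) = sqrt(-45158 - 31268) = sqrt(-76426) = I*sqrt(76426)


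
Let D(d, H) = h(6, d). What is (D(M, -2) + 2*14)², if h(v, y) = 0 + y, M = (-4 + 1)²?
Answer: 1369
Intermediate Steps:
M = 9 (M = (-3)² = 9)
h(v, y) = y
D(d, H) = d
(D(M, -2) + 2*14)² = (9 + 2*14)² = (9 + 28)² = 37² = 1369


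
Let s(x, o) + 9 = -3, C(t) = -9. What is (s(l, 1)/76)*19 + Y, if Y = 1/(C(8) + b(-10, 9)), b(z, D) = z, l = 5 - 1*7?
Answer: -58/19 ≈ -3.0526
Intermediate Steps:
l = -2 (l = 5 - 7 = -2)
s(x, o) = -12 (s(x, o) = -9 - 3 = -12)
Y = -1/19 (Y = 1/(-9 - 10) = 1/(-19) = -1/19 ≈ -0.052632)
(s(l, 1)/76)*19 + Y = -12/76*19 - 1/19 = -12*1/76*19 - 1/19 = -3/19*19 - 1/19 = -3 - 1/19 = -58/19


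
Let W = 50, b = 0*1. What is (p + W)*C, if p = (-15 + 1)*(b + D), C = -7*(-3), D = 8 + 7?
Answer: -3360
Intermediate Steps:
b = 0
D = 15
C = 21
p = -210 (p = (-15 + 1)*(0 + 15) = -14*15 = -210)
(p + W)*C = (-210 + 50)*21 = -160*21 = -3360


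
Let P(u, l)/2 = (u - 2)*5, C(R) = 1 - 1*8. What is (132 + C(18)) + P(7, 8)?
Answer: 175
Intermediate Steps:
C(R) = -7 (C(R) = 1 - 8 = -7)
P(u, l) = -20 + 10*u (P(u, l) = 2*((u - 2)*5) = 2*((-2 + u)*5) = 2*(-10 + 5*u) = -20 + 10*u)
(132 + C(18)) + P(7, 8) = (132 - 7) + (-20 + 10*7) = 125 + (-20 + 70) = 125 + 50 = 175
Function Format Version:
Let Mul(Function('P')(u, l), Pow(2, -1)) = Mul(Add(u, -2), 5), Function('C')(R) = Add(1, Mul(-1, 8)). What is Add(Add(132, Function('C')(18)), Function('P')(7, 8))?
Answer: 175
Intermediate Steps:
Function('C')(R) = -7 (Function('C')(R) = Add(1, -8) = -7)
Function('P')(u, l) = Add(-20, Mul(10, u)) (Function('P')(u, l) = Mul(2, Mul(Add(u, -2), 5)) = Mul(2, Mul(Add(-2, u), 5)) = Mul(2, Add(-10, Mul(5, u))) = Add(-20, Mul(10, u)))
Add(Add(132, Function('C')(18)), Function('P')(7, 8)) = Add(Add(132, -7), Add(-20, Mul(10, 7))) = Add(125, Add(-20, 70)) = Add(125, 50) = 175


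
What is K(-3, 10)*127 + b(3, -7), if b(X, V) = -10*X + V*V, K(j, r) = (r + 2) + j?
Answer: 1162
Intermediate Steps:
K(j, r) = 2 + j + r (K(j, r) = (2 + r) + j = 2 + j + r)
b(X, V) = V² - 10*X (b(X, V) = -10*X + V² = V² - 10*X)
K(-3, 10)*127 + b(3, -7) = (2 - 3 + 10)*127 + ((-7)² - 10*3) = 9*127 + (49 - 30) = 1143 + 19 = 1162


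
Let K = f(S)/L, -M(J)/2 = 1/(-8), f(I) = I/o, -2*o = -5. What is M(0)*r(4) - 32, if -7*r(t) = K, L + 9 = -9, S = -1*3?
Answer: -13441/420 ≈ -32.002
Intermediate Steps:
o = 5/2 (o = -½*(-5) = 5/2 ≈ 2.5000)
S = -3
f(I) = 2*I/5 (f(I) = I/(5/2) = I*(⅖) = 2*I/5)
L = -18 (L = -9 - 9 = -18)
M(J) = ¼ (M(J) = -2/(-8) = -2*(-⅛) = ¼)
K = 1/15 (K = ((⅖)*(-3))/(-18) = -6/5*(-1/18) = 1/15 ≈ 0.066667)
r(t) = -1/105 (r(t) = -⅐*1/15 = -1/105)
M(0)*r(4) - 32 = (¼)*(-1/105) - 32 = -1/420 - 32 = -13441/420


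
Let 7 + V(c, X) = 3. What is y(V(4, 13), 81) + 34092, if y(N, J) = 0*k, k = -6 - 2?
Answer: 34092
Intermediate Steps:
k = -8
V(c, X) = -4 (V(c, X) = -7 + 3 = -4)
y(N, J) = 0 (y(N, J) = 0*(-8) = 0)
y(V(4, 13), 81) + 34092 = 0 + 34092 = 34092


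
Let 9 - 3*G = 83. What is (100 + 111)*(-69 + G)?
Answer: -59291/3 ≈ -19764.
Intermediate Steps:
G = -74/3 (G = 3 - ⅓*83 = 3 - 83/3 = -74/3 ≈ -24.667)
(100 + 111)*(-69 + G) = (100 + 111)*(-69 - 74/3) = 211*(-281/3) = -59291/3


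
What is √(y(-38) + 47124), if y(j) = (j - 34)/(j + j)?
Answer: 9*√210026/19 ≈ 217.08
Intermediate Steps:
y(j) = (-34 + j)/(2*j) (y(j) = (-34 + j)/((2*j)) = (-34 + j)*(1/(2*j)) = (-34 + j)/(2*j))
√(y(-38) + 47124) = √((½)*(-34 - 38)/(-38) + 47124) = √((½)*(-1/38)*(-72) + 47124) = √(18/19 + 47124) = √(895374/19) = 9*√210026/19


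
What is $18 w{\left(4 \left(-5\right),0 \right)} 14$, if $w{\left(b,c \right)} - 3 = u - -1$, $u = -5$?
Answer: $-252$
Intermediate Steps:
$w{\left(b,c \right)} = -1$ ($w{\left(b,c \right)} = 3 - 4 = -1$)
$18 w{\left(4 \left(-5\right),0 \right)} 14 = 18 \left(-1\right) 14 = \left(-18\right) 14 = -252$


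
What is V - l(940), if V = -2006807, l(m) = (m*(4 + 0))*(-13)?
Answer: -1957927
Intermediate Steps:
l(m) = -52*m (l(m) = (m*4)*(-13) = (4*m)*(-13) = -52*m)
V - l(940) = -2006807 - (-52)*940 = -2006807 - 1*(-48880) = -2006807 + 48880 = -1957927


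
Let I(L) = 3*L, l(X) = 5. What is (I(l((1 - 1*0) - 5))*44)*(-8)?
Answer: -5280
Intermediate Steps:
(I(l((1 - 1*0) - 5))*44)*(-8) = ((3*5)*44)*(-8) = (15*44)*(-8) = 660*(-8) = -5280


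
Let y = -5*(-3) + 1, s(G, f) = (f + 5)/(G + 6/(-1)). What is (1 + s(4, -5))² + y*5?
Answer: 81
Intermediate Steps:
s(G, f) = (5 + f)/(-6 + G) (s(G, f) = (5 + f)/(G + 6*(-1)) = (5 + f)/(G - 6) = (5 + f)/(-6 + G))
y = 16 (y = 15 + 1 = 16)
(1 + s(4, -5))² + y*5 = (1 + (5 - 5)/(-6 + 4))² + 16*5 = (1 + 0/(-2))² + 80 = (1 - ½*0)² + 80 = (1 + 0)² + 80 = 1² + 80 = 1 + 80 = 81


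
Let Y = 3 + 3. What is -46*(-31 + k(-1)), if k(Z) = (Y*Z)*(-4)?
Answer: 322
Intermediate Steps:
Y = 6
k(Z) = -24*Z (k(Z) = (6*Z)*(-4) = -24*Z)
-46*(-31 + k(-1)) = -46*(-31 - 24*(-1)) = -46*(-31 + 24) = -46*(-7) = 322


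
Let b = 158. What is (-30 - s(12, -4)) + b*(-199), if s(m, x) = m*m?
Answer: -31616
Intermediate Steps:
s(m, x) = m²
(-30 - s(12, -4)) + b*(-199) = (-30 - 1*12²) + 158*(-199) = (-30 - 1*144) - 31442 = (-30 - 144) - 31442 = -174 - 31442 = -31616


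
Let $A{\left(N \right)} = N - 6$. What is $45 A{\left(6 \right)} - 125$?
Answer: $-125$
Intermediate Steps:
$A{\left(N \right)} = -6 + N$ ($A{\left(N \right)} = N - 6 = -6 + N$)
$45 A{\left(6 \right)} - 125 = 45 \left(-6 + 6\right) - 125 = 45 \cdot 0 - 125 = 0 - 125 = -125$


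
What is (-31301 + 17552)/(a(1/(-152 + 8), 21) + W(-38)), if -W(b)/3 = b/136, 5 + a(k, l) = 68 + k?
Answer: -33657552/156259 ≈ -215.40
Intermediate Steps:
a(k, l) = 63 + k (a(k, l) = -5 + (68 + k) = 63 + k)
W(b) = -3*b/136
(-31301 + 17552)/(a(1/(-152 + 8), 21) + W(-38)) = (-31301 + 17552)/((63 + 1/(-152 + 8)) - 3/136*(-38)) = -13749/((63 + 1/(-144)) + 57/68) = -13749/((63 - 1/144) + 57/68) = -13749/(9071/144 + 57/68) = -13749/156259/2448 = -13749*2448/156259 = -33657552/156259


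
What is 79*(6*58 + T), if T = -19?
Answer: 25991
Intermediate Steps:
79*(6*58 + T) = 79*(6*58 - 19) = 79*(348 - 19) = 79*329 = 25991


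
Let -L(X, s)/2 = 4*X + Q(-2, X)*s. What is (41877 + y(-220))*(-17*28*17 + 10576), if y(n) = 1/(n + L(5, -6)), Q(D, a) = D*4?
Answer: 9257999031/89 ≈ 1.0402e+8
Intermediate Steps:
Q(D, a) = 4*D
L(X, s) = -8*X + 16*s (L(X, s) = -2*(4*X + (4*(-2))*s) = -2*(4*X - 8*s) = -2*(-8*s + 4*X) = -8*X + 16*s)
y(n) = 1/(-136 + n) (y(n) = 1/(n + (-8*5 + 16*(-6))) = 1/(n + (-40 - 96)) = 1/(n - 136) = 1/(-136 + n))
(41877 + y(-220))*(-17*28*17 + 10576) = (41877 + 1/(-136 - 220))*(-17*28*17 + 10576) = (41877 + 1/(-356))*(-476*17 + 10576) = (41877 - 1/356)*(-8092 + 10576) = (14908211/356)*2484 = 9257999031/89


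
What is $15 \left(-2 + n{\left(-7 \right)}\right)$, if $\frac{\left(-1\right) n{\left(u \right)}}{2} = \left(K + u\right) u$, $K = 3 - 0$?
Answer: $-870$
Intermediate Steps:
$K = 3$ ($K = 3 + 0 = 3$)
$n{\left(u \right)} = - 2 u \left(3 + u\right)$ ($n{\left(u \right)} = - 2 \left(3 + u\right) u = - 2 u \left(3 + u\right)$)
$15 \left(-2 + n{\left(-7 \right)}\right) = 15 \left(-2 - - 14 \left(3 - 7\right)\right) = 15 \left(-2 - \left(-14\right) \left(-4\right)\right) = 15 \left(-2 - 56\right) = 15 \left(-58\right) = -870$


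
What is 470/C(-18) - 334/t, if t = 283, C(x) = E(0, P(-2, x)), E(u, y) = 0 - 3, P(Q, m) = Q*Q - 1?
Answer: -134012/849 ≈ -157.85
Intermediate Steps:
P(Q, m) = -1 + Q² (P(Q, m) = Q² - 1 = -1 + Q²)
E(u, y) = -3
C(x) = -3
470/C(-18) - 334/t = 470/(-3) - 334/283 = 470*(-⅓) - 334*1/283 = -470/3 - 334/283 = -134012/849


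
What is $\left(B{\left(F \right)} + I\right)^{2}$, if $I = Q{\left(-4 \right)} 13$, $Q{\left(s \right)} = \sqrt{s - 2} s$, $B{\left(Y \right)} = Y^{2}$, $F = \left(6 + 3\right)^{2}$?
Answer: $43030497 - 682344 i \sqrt{6} \approx 4.3031 \cdot 10^{7} - 1.6714 \cdot 10^{6} i$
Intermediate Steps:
$F = 81$ ($F = 9^{2} = 81$)
$Q{\left(s \right)} = s \sqrt{-2 + s}$ ($Q{\left(s \right)} = \sqrt{-2 + s} s = s \sqrt{-2 + s}$)
$I = - 52 i \sqrt{6}$ ($I = - 4 \sqrt{-2 - 4} \cdot 13 = - 4 \sqrt{-6} \cdot 13 = - 4 i \sqrt{6} \cdot 13 = - 52 i \sqrt{6} \approx - 127.37 i$)
$\left(B{\left(F \right)} + I\right)^{2} = \left(81^{2} - 52 i \sqrt{6}\right)^{2} = \left(6561 - 52 i \sqrt{6}\right)^{2}$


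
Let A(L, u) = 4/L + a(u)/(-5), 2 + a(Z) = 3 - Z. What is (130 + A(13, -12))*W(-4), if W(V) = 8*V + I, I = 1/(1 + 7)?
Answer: -423351/104 ≈ -4070.7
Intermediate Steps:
I = 1/8 ≈ 0.12500
W(V) = 1/8 + 8*V (W(V) = 8*V + 1/8 = 1/8 + 8*V)
a(Z) = 1 - Z (a(Z) = -2 + (3 - Z) = 1 - Z)
A(L, u) = -1/5 + 4/L + u/5 (A(L, u) = 4/L + (1 - u)/(-5) = 4/L + (1 - u)*(-1/5) = 4/L + (-1/5 + u/5) = -1/5 + 4/L + u/5)
(130 + A(13, -12))*W(-4) = (130 + (1/5)*(20 + 13*(-1 - 12))/13)*(1/8 + 8*(-4)) = (130 + (1/5)*(1/13)*(20 + 13*(-13)))*(1/8 - 32) = (130 + (1/5)*(1/13)*(20 - 169))*(-255/8) = (130 + (1/5)*(1/13)*(-149))*(-255/8) = (130 - 149/65)*(-255/8) = (8301/65)*(-255/8) = -423351/104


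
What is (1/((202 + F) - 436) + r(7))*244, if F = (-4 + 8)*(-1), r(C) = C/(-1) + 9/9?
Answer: -174338/119 ≈ -1465.0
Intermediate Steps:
r(C) = 1 - C (r(C) = C*(-1) + 9*(⅑) = -C + 1 = 1 - C)
F = -4 (F = 4*(-1) = -4)
(1/((202 + F) - 436) + r(7))*244 = (1/((202 - 4) - 436) + (1 - 1*7))*244 = (1/(198 - 436) + (1 - 7))*244 = (1/(-238) - 6)*244 = (-1/238 - 6)*244 = -1429/238*244 = -174338/119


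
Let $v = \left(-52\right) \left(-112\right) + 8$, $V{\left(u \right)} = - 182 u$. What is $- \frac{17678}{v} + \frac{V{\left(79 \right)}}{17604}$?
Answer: $- \frac{1828963}{475308} \approx -3.848$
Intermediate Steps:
$v = 5832$ ($v = 5824 + 8 = 5832$)
$- \frac{17678}{v} + \frac{V{\left(79 \right)}}{17604} = - \frac{17678}{5832} + \frac{\left(-182\right) 79}{17604} = \left(-17678\right) \frac{1}{5832} - \frac{7189}{8802} = - \frac{8839}{2916} - \frac{7189}{8802} = - \frac{1828963}{475308}$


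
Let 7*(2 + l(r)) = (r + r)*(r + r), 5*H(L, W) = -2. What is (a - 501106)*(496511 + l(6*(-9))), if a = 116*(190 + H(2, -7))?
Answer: -8353868486574/35 ≈ -2.3868e+11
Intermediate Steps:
H(L, W) = -2/5 (H(L, W) = (1/5)*(-2) = -2/5)
a = 109968/5 (a = 116*(190 - 2/5) = 116*(948/5) = 109968/5 ≈ 21994.)
l(r) = -2 + 4*r**2/7 (l(r) = -2 + ((r + r)*(r + r))/7 = -2 + ((2*r)*(2*r))/7 = -2 + (4*r**2)/7 = -2 + 4*r**2/7)
(a - 501106)*(496511 + l(6*(-9))) = (109968/5 - 501106)*(496511 + (-2 + 4*(6*(-9))**2/7)) = -2395562*(496511 + (-2 + (4/7)*(-54)**2))/5 = -2395562*(496511 + (-2 + (4/7)*2916))/5 = -2395562*(496511 + (-2 + 11664/7))/5 = -2395562*(496511 + 11650/7)/5 = -2395562/5*3487227/7 = -8353868486574/35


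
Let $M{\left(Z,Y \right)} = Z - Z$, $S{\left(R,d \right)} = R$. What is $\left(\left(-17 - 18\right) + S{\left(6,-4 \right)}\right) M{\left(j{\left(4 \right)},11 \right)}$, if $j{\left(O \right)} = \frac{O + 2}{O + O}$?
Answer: $0$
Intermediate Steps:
$j{\left(O \right)} = \frac{2 + O}{2 O}$
$M{\left(Z,Y \right)} = 0$
$\left(\left(-17 - 18\right) + S{\left(6,-4 \right)}\right) M{\left(j{\left(4 \right)},11 \right)} = \left(\left(-17 - 18\right) + 6\right) 0 = \left(-35 + 6\right) 0 = \left(-29\right) 0 = 0$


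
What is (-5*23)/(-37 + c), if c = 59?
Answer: -115/22 ≈ -5.2273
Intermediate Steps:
(-5*23)/(-37 + c) = (-5*23)/(-37 + 59) = -115/22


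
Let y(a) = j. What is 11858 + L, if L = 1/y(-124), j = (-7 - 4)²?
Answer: 1434819/121 ≈ 11858.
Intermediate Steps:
j = 121 (j = (-11)² = 121)
y(a) = 121
L = 1/121 ≈ 0.0082645
11858 + L = 11858 + 1/121 = 1434819/121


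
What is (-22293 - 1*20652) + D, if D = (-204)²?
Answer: -1329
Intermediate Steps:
D = 41616
(-22293 - 1*20652) + D = (-22293 - 1*20652) + 41616 = (-22293 - 20652) + 41616 = -42945 + 41616 = -1329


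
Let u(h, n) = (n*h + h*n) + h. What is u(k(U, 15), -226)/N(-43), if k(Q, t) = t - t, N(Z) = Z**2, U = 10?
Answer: 0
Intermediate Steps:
k(Q, t) = 0
u(h, n) = h + 2*h*n (u(h, n) = (h*n + h*n) + h = 2*h*n + h = h + 2*h*n)
u(k(U, 15), -226)/N(-43) = (0*(1 + 2*(-226)))/((-43)**2) = (0*(1 - 452))/1849 = (0*(-451))*(1/1849) = 0*(1/1849) = 0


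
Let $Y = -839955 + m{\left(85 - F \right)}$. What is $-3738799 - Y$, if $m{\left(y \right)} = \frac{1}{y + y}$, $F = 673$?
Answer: $- \frac{3409040543}{1176} \approx -2.8988 \cdot 10^{6}$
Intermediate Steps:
$m{\left(y \right)} = \frac{1}{2 y}$
$Y = - \frac{987787081}{1176}$ ($Y = -839955 + \frac{1}{2 \left(85 - 673\right)} = -839955 + \frac{1}{2 \left(-588\right)} = -839955 + \frac{1}{2} \left(- \frac{1}{588}\right) = -839955 - \frac{1}{1176} = - \frac{987787081}{1176} \approx -8.3996 \cdot 10^{5}$)
$-3738799 - Y = -3738799 - - \frac{987787081}{1176} = -3738799 + \frac{987787081}{1176} = - \frac{3409040543}{1176}$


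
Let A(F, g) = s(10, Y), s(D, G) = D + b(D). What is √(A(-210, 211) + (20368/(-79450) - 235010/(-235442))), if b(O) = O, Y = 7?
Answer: √18144382238900861909/935293345 ≈ 4.5543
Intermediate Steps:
s(D, G) = 2*D (s(D, G) = D + D = 2*D)
A(F, g) = 20 (A(F, g) = 2*10 = 20)
√(A(-210, 211) + (20368/(-79450) - 235010/(-235442))) = √(20 + (20368/(-79450) - 235010/(-235442))) = √(20 + (20368*(-1/79450) - 235010*(-1/235442))) = √(20 + (-10184/39725 + 117505/117721)) = √(20 + 3469015461/4676466725) = √(96998349961/4676466725) = √18144382238900861909/935293345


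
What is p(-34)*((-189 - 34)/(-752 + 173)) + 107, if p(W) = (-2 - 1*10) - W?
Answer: 66859/579 ≈ 115.47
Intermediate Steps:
p(W) = -12 - W (p(W) = (-2 - 10) - W = -12 - W)
p(-34)*((-189 - 34)/(-752 + 173)) + 107 = (-12 - 1*(-34))*((-189 - 34)/(-752 + 173)) + 107 = (-12 + 34)*(-223/(-579)) + 107 = 22*(-223*(-1/579)) + 107 = 22*(223/579) + 107 = 4906/579 + 107 = 66859/579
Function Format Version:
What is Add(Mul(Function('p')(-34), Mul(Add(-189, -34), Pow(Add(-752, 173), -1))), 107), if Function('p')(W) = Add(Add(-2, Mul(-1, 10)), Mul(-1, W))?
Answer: Rational(66859, 579) ≈ 115.47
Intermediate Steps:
Function('p')(W) = Add(-12, Mul(-1, W)) (Function('p')(W) = Add(Add(-2, -10), Mul(-1, W)) = Add(-12, Mul(-1, W)))
Add(Mul(Function('p')(-34), Mul(Add(-189, -34), Pow(Add(-752, 173), -1))), 107) = Add(Mul(Add(-12, Mul(-1, -34)), Mul(Add(-189, -34), Pow(Add(-752, 173), -1))), 107) = Add(Mul(Add(-12, 34), Mul(-223, Pow(-579, -1))), 107) = Add(Mul(22, Mul(-223, Rational(-1, 579))), 107) = Add(Mul(22, Rational(223, 579)), 107) = Add(Rational(4906, 579), 107) = Rational(66859, 579)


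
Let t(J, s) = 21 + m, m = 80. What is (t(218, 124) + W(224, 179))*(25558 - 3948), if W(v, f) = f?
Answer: 6050800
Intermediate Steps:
t(J, s) = 101 (t(J, s) = 21 + 80 = 101)
(t(218, 124) + W(224, 179))*(25558 - 3948) = (101 + 179)*(25558 - 3948) = 280*21610 = 6050800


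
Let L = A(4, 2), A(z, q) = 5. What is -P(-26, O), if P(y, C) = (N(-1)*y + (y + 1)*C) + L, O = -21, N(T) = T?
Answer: -556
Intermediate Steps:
L = 5
P(y, C) = 5 - y + C*(1 + y) (P(y, C) = (-y + (y + 1)*C) + 5 = (-y + (1 + y)*C) + 5 = (-y + C*(1 + y)) + 5 = 5 - y + C*(1 + y))
-P(-26, O) = -(5 - 21 - 1*(-26) - 21*(-26)) = -(5 - 21 + 26 + 546) = -1*556 = -556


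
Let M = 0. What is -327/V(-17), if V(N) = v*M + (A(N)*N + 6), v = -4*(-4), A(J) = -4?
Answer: -327/74 ≈ -4.4189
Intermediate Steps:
v = 16
V(N) = 6 - 4*N (V(N) = 16*0 + (-4*N + 6) = 0 + (6 - 4*N) = 6 - 4*N)
-327/V(-17) = -327/(6 - 4*(-17)) = -327/(6 + 68) = -327/74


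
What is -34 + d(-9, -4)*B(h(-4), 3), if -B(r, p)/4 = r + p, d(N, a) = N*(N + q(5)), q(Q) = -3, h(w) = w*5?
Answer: 7310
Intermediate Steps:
h(w) = 5*w
d(N, a) = N*(-3 + N) (d(N, a) = N*(N - 3) = N*(-3 + N))
B(r, p) = -4*p - 4*r (B(r, p) = -4*(r + p) = -4*(p + r) = -4*p - 4*r)
-34 + d(-9, -4)*B(h(-4), 3) = -34 + (-9*(-3 - 9))*(-4*3 - 20*(-4)) = -34 + (-9*(-12))*(-12 - 4*(-20)) = -34 + 108*(-12 + 80) = -34 + 108*68 = -34 + 7344 = 7310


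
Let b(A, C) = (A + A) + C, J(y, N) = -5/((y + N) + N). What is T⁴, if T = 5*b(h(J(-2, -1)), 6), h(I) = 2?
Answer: 6250000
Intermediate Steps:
J(y, N) = -5/(y + 2*N) (J(y, N) = -5/((N + y) + N) = -5/(y + 2*N))
b(A, C) = C + 2*A (b(A, C) = 2*A + C = C + 2*A)
T = 50 (T = 5*(6 + 2*2) = 5*(6 + 4) = 5*10 = 50)
T⁴ = 50⁴ = 6250000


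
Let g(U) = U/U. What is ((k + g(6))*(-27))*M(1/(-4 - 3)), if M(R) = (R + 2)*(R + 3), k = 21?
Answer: -154440/49 ≈ -3151.8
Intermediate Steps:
g(U) = 1
M(R) = (2 + R)*(3 + R)
((k + g(6))*(-27))*M(1/(-4 - 3)) = ((21 + 1)*(-27))*(6 + (1/(-4 - 3))² + 5/(-4 - 3)) = (22*(-27))*(6 + (1/(-7))² + 5/(-7)) = -594*(6 + (-⅐)² + 5*(-⅐)) = -594*(6 + 1/49 - 5/7) = -594*260/49 = -154440/49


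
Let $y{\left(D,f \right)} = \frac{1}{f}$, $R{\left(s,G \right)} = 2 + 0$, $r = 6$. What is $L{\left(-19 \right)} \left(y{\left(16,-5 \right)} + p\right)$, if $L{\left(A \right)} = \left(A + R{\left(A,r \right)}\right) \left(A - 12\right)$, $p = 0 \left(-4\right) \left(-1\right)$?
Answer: $- \frac{527}{5} \approx -105.4$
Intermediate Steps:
$R{\left(s,G \right)} = 2$
$p = 0$ ($p = 0 \left(-1\right) = 0$)
$L{\left(A \right)} = \left(-12 + A\right) \left(2 + A\right)$ ($L{\left(A \right)} = \left(A + 2\right) \left(A - 12\right) = \left(2 + A\right) \left(-12 + A\right) = \left(-12 + A\right) \left(2 + A\right)$)
$L{\left(-19 \right)} \left(y{\left(16,-5 \right)} + p\right) = \left(-24 + \left(-19\right)^{2} - -190\right) \left(\frac{1}{-5} + 0\right) = \left(-24 + 361 + 190\right) \left(- \frac{1}{5} + 0\right) = 527 \left(- \frac{1}{5}\right) = - \frac{527}{5}$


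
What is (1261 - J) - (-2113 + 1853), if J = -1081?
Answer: 2602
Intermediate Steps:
(1261 - J) - (-2113 + 1853) = (1261 - 1*(-1081)) - (-2113 + 1853) = (1261 + 1081) - 1*(-260) = 2342 + 260 = 2602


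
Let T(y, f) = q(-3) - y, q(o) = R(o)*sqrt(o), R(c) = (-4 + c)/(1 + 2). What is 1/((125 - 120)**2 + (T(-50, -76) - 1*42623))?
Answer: -127644/5430996961 + 7*I*sqrt(3)/5430996961 ≈ -2.3503e-5 + 2.2324e-9*I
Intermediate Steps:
R(c) = -4/3 + c/3 (R(c) = (-4 + c)/3 = (-4 + c)*(1/3) = -4/3 + c/3)
q(o) = sqrt(o)*(-4/3 + o/3) (q(o) = (-4/3 + o/3)*sqrt(o) = sqrt(o)*(-4/3 + o/3))
T(y, f) = -y - 7*I*sqrt(3)/3 (T(y, f) = sqrt(-3)*(-4 - 3)/3 - y = (1/3)*(I*sqrt(3))*(-7) - y = -7*I*sqrt(3)/3 - y = -y - 7*I*sqrt(3)/3)
1/((125 - 120)**2 + (T(-50, -76) - 1*42623)) = 1/((125 - 120)**2 + ((-1*(-50) - 7*I*sqrt(3)/3) - 1*42623)) = 1/(5**2 + ((50 - 7*I*sqrt(3)/3) - 42623)) = 1/(25 + (-42573 - 7*I*sqrt(3)/3)) = 1/(-42548 - 7*I*sqrt(3)/3)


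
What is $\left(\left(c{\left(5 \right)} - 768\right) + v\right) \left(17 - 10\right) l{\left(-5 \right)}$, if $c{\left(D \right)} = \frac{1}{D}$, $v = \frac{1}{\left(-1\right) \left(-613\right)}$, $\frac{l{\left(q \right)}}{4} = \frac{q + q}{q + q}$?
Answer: $- \frac{65892456}{3065} \approx -21498.0$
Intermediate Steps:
$l{\left(q \right)} = 4$ ($l{\left(q \right)} = 4 \frac{q + q}{q + q} = 4 \frac{2 q}{2 q} = 4 \cdot 2 q \frac{1}{2 q} = 4 \cdot 1 = 4$)
$v = \frac{1}{613} \approx 0.0016313$
$\left(\left(c{\left(5 \right)} - 768\right) + v\right) \left(17 - 10\right) l{\left(-5 \right)} = \left(\left(\frac{1}{5} - 768\right) + \frac{1}{613}\right) \left(17 - 10\right) 4 = \left(\left(\frac{1}{5} - 768\right) + \frac{1}{613}\right) 7 \cdot 4 = \left(- \frac{3839}{5} + \frac{1}{613}\right) 28 = \left(- \frac{2353302}{3065}\right) 28 = - \frac{65892456}{3065}$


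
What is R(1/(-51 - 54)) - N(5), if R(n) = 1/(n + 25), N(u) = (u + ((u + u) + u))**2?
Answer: -1049495/2624 ≈ -399.96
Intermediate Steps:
N(u) = 16*u**2 (N(u) = (u + (2*u + u))**2 = (u + 3*u)**2 = (4*u)**2 = 16*u**2)
R(n) = 1/(25 + n)
R(1/(-51 - 54)) - N(5) = 1/(25 + 1/(-51 - 54)) - 16*5**2 = 1/(25 + 1/(-105)) - 16*25 = 1/(25 - 1/105) - 1*400 = 1/(2624/105) - 400 = 105/2624 - 400 = -1049495/2624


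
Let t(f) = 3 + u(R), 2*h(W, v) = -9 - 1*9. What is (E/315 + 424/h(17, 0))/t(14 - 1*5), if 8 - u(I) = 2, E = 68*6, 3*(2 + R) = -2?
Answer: -14432/2835 ≈ -5.0907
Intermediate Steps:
R = -8/3 (R = -2 + (⅓)*(-2) = -2 - ⅔ = -8/3 ≈ -2.6667)
E = 408
u(I) = 6 (u(I) = 8 - 1*2 = 8 - 2 = 6)
h(W, v) = -9 (h(W, v) = (-9 - 1*9)/2 = (-9 - 9)/2 = (½)*(-18) = -9)
t(f) = 9 (t(f) = 3 + 6 = 9)
(E/315 + 424/h(17, 0))/t(14 - 1*5) = (408/315 + 424/(-9))/9 = (408*(1/315) + 424*(-⅑))*(⅑) = (136/105 - 424/9)*(⅑) = -14432/315*⅑ = -14432/2835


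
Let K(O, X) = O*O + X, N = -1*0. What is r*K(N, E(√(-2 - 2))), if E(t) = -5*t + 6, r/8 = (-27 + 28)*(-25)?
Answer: -1200 + 2000*I ≈ -1200.0 + 2000.0*I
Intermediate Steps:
N = 0
r = -200 (r = 8*((-27 + 28)*(-25)) = 8*(1*(-25)) = 8*(-25) = -200)
E(t) = 6 - 5*t
K(O, X) = X + O² (K(O, X) = O² + X = X + O²)
r*K(N, E(√(-2 - 2))) = -200*((6 - 5*√(-2 - 2)) + 0²) = -200*((6 - 10*I) + 0) = -200*(6 - 10*I) = -1200 + 2000*I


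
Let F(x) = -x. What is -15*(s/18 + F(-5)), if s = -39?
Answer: -85/2 ≈ -42.500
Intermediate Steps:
-15*(s/18 + F(-5)) = -15*(-39/18 - 1*(-5)) = -15*(-39*1/18 + 5) = -15*(-13/6 + 5) = -15*17/6 = -85/2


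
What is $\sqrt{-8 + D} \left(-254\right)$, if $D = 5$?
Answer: $- 254 i \sqrt{3} \approx - 439.94 i$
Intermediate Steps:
$\sqrt{-8 + D} \left(-254\right) = \sqrt{-8 + 5} \left(-254\right) = \sqrt{-3} \left(-254\right) = i \sqrt{3} \left(-254\right) = - 254 i \sqrt{3}$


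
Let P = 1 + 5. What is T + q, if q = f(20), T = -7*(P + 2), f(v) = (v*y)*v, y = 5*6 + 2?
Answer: 12744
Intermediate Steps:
P = 6
y = 32 (y = 30 + 2 = 32)
f(v) = 32*v**2 (f(v) = (v*32)*v = (32*v)*v = 32*v**2)
T = -56 (T = -7*(6 + 2) = -7*8 = -56)
q = 12800 (q = 32*20**2 = 32*400 = 12800)
T + q = -56 + 12800 = 12744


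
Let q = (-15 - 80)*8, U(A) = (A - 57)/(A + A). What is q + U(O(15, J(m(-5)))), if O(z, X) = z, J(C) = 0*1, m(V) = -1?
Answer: -3807/5 ≈ -761.40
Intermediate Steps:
J(C) = 0
U(A) = (-57 + A)/(2*A) (U(A) = (-57 + A)/((2*A)) = (-57 + A)*(1/(2*A)) = (-57 + A)/(2*A))
q = -760 (q = -95*8 = -760)
q + U(O(15, J(m(-5)))) = -760 + (½)*(-57 + 15)/15 = -760 + (½)*(1/15)*(-42) = -760 - 7/5 = -3807/5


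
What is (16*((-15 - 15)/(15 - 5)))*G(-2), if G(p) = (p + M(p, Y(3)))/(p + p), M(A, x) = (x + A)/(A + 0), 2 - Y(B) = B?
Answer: -6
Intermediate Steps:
Y(B) = 2 - B
M(A, x) = (A + x)/A
G(p) = (p + (-1 + p)/p)/(2*p) (G(p) = (p + (p + (2 - 1*3))/p)/(p + p) = (p + (p + (2 - 3))/p)/((2*p)) = (p + (p - 1)/p)*(1/(2*p)) = (p + (-1 + p)/p)*(1/(2*p)) = (p + (-1 + p)/p)/(2*p))
(16*((-15 - 15)/(15 - 5)))*G(-2) = (16*((-15 - 15)/(15 - 5)))*((½)*(-1 - 2 + (-2)²)/(-2)²) = (16*(-30/10))*((½)*(¼)*(-1 - 2 + 4)) = (16*(-30*⅒))*((½)*(¼)*1) = (16*(-3))*(⅛) = -48*⅛ = -6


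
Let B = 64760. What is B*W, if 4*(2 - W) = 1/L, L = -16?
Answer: 1044255/8 ≈ 1.3053e+5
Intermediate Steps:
W = 129/64 (W = 2 - ¼/(-16) = 2 - ¼*(-1/16) = 2 + 1/64 = 129/64 ≈ 2.0156)
B*W = 64760*(129/64) = 1044255/8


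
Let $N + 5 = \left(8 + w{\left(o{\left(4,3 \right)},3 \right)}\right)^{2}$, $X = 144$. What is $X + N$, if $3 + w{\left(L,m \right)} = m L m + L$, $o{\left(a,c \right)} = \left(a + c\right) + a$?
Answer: $13364$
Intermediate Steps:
$o{\left(a,c \right)} = c + 2 a$
$w{\left(L,m \right)} = -3 + L + L m^{2}$ ($w{\left(L,m \right)} = -3 + \left(m L m + L\right) = -3 + \left(L m m + L\right) = -3 + \left(L m^{2} + L\right) = -3 + \left(L + L m^{2}\right) = -3 + L + L m^{2}$)
$N = 13220$ ($N = -5 + \left(8 + \left(-3 + \left(3 + 2 \cdot 4\right) + \left(3 + 2 \cdot 4\right) 3^{2}\right)\right)^{2} = -5 + \left(8 + \left(-3 + \left(3 + 8\right) + \left(3 + 8\right) 9\right)\right)^{2} = -5 + \left(8 + \left(-3 + 11 + 11 \cdot 9\right)\right)^{2} = -5 + \left(8 + \left(-3 + 11 + 99\right)\right)^{2} = -5 + \left(8 + 107\right)^{2} = -5 + 115^{2} = -5 + 13225 = 13220$)
$X + N = 144 + 13220 = 13364$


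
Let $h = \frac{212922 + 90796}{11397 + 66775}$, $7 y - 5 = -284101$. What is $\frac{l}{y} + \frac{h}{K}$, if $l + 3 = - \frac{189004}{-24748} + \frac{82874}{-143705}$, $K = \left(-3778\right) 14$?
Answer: $- \frac{2831312238976762789}{16318429242201275700560} \approx -0.0001735$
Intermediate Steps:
$y = - \frac{284096}{7}$ ($y = \frac{5}{7} + \frac{1}{7} \left(-284101\right) = \frac{5}{7} - \frac{284101}{7} = - \frac{284096}{7} \approx -40585.0$)
$K = -52892$
$h = \frac{151859}{39086}$ ($h = \frac{303718}{78172} = 303718 \cdot \frac{1}{78172} = \frac{151859}{39086} \approx 3.8853$)
$l = \frac{3610155012}{889102835}$ ($l = -3 + \left(- \frac{189004}{-24748} + \frac{82874}{-143705}\right) = -3 + \left(\left(-189004\right) \left(- \frac{1}{24748}\right) + 82874 \left(- \frac{1}{143705}\right)\right) = -3 + \left(\frac{47251}{6187} - \frac{82874}{143705}\right) = -3 + \frac{6277463517}{889102835} = \frac{3610155012}{889102835} \approx 4.0604$)
$\frac{l}{y} + \frac{h}{K} = \frac{3610155012}{889102835 \left(- \frac{284096}{7}\right)} + \frac{151859}{39086 \left(-52892\right)} = \frac{3610155012}{889102835} \left(- \frac{7}{284096}\right) + \frac{151859}{39086} \left(- \frac{1}{52892}\right) = - \frac{6317771271}{63147639753040} - \frac{151859}{2067336712} = - \frac{2831312238976762789}{16318429242201275700560}$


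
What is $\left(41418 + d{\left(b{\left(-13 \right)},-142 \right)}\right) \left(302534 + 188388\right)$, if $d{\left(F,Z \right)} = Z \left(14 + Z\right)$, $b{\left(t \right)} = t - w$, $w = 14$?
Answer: $29256005668$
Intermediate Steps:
$b{\left(t \right)} = -14 + t$ ($b{\left(t \right)} = t - 14 = -14 + t$)
$\left(41418 + d{\left(b{\left(-13 \right)},-142 \right)}\right) \left(302534 + 188388\right) = \left(41418 - 142 \left(14 - 142\right)\right) \left(302534 + 188388\right) = \left(41418 - -18176\right) 490922 = \left(41418 + 18176\right) 490922 = 59594 \cdot 490922 = 29256005668$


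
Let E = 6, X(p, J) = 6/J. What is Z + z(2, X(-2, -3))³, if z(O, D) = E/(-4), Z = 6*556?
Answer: 26661/8 ≈ 3332.6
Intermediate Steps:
Z = 3336
z(O, D) = -3/2 (z(O, D) = 6/(-4) = 6*(-¼) = -3/2)
Z + z(2, X(-2, -3))³ = 3336 + (-3/2)³ = 3336 - 27/8 = 26661/8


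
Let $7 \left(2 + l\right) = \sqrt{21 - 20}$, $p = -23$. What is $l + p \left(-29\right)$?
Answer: $\frac{4656}{7} \approx 665.14$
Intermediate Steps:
$l = - \frac{13}{7}$ ($l = -2 + \frac{\sqrt{21 - 20}}{7} = -2 + \frac{\sqrt{1}}{7} = -2 + \frac{1}{7} \cdot 1 = -2 + \frac{1}{7} = - \frac{13}{7} \approx -1.8571$)
$l + p \left(-29\right) = - \frac{13}{7} - -667 = - \frac{13}{7} + 667 = \frac{4656}{7}$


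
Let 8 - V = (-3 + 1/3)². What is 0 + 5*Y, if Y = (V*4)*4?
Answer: 640/9 ≈ 71.111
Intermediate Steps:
V = 8/9 (V = 8 - (-3 + 1/3)² = 8 - (-3 + ⅓)² = 8 - (-8/3)² = 8 - 1*64/9 = 8 - 64/9 = 8/9 ≈ 0.88889)
Y = 128/9 (Y = ((8/9)*4)*4 = (32/9)*4 = 128/9 ≈ 14.222)
0 + 5*Y = 0 + 5*(128/9) = 0 + 640/9 = 640/9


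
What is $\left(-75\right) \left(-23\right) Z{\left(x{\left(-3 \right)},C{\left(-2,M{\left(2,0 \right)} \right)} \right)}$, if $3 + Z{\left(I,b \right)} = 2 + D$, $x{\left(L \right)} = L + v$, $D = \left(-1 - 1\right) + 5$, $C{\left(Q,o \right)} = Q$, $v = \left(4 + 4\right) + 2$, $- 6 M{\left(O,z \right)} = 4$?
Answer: $3450$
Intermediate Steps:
$M{\left(O,z \right)} = - \frac{2}{3}$ ($M{\left(O,z \right)} = \left(- \frac{1}{6}\right) 4 = - \frac{2}{3}$)
$v = 10$ ($v = 8 + 2 = 10$)
$D = 3$ ($D = -2 + 5 = 3$)
$x{\left(L \right)} = 10 + L$ ($x{\left(L \right)} = L + 10 = 10 + L$)
$Z{\left(I,b \right)} = 2$ ($Z{\left(I,b \right)} = -3 + \left(2 + 3\right) = -3 + 5 = 2$)
$\left(-75\right) \left(-23\right) Z{\left(x{\left(-3 \right)},C{\left(-2,M{\left(2,0 \right)} \right)} \right)} = \left(-75\right) \left(-23\right) 2 = 1725 \cdot 2 = 3450$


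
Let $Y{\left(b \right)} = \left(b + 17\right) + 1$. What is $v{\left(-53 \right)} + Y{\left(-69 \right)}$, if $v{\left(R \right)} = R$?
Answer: $-104$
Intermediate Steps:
$Y{\left(b \right)} = 18 + b$ ($Y{\left(b \right)} = \left(17 + b\right) + 1 = 18 + b$)
$v{\left(-53 \right)} + Y{\left(-69 \right)} = -53 + \left(18 - 69\right) = -53 - 51 = -104$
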